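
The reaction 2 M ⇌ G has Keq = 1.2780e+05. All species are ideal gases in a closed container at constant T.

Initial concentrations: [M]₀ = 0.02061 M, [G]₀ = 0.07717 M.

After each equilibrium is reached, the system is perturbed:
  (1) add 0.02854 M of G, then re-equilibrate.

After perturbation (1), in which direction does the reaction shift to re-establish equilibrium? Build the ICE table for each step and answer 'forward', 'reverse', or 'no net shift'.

Direction: reverse

Q₀ = 181.7 vs Keq = 1.2780e+05 ⇒ Q<K, forward
Step 1:
                  M         G
  I         0.02061   0.07717
  C        -0.01978  0.009892
  E       8.2537e-04   0.08706
  solve Keq expr → x = 0.009892; check Q = 1.2780e+05
Then add 0.02854 M of G.
Step 2:
                  M         G
  I       8.2537e-04    0.1156
  C       1.2545e-04 -6.2726e-05
  E       9.5082e-04    0.1155
  solve Keq expr → x = -6.2726e-05; check Q = 1.2780e+05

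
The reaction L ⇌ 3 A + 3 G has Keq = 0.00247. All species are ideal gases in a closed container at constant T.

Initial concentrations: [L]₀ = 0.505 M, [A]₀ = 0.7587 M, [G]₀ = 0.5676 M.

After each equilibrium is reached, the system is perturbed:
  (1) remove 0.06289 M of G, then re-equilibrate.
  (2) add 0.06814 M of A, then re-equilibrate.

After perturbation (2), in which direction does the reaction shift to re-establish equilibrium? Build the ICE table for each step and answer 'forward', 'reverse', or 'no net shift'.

Direction: reverse

Q₀ = 0.1581 vs Keq = 0.00247 ⇒ Q>K, reverse
Step 1:
                   L          A          G
  Initial      0.505     0.7587     0.5676
  Change      0.1038    -0.3114    -0.3114
  Equil       0.6088     0.4473     0.2562
  solve Keq expr → x = -0.1038; check Q = 0.00247
Then remove 0.06289 M of G.
Step 2:
                   L          A          G
  Initial     0.6088     0.4473     0.1933
  Change    -0.01336    0.04009    0.04009
  Equil       0.5955     0.4873     0.2334
  solve Keq expr → x = 0.01336; check Q = 0.00247
Then add 0.06814 M of A.
Step 3:
                   L          A          G
  Initial     0.5955     0.5555     0.2334
  Change     0.00671   -0.02013   -0.02013
  Equil       0.6022     0.5354     0.2132
  solve Keq expr → x = -0.00671; check Q = 0.00247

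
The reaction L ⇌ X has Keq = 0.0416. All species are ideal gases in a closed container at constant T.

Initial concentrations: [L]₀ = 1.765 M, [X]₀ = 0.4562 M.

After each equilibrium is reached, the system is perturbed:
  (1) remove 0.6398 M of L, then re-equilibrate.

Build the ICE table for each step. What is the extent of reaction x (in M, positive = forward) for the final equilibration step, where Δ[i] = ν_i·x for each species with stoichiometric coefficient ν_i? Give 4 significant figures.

Q₀ = 0.2585 vs Keq = 0.0416 ⇒ Q>K, reverse
Step 1:
                   L          X
  I            1.765     0.4562
  C           0.3675    -0.3675
  E            2.132    0.08871
  solve Keq expr → x = -0.3675; check Q = 0.0416
Then remove 0.6398 M of L.
Step 2:
                   L          X
  I            1.493    0.08871
  C          0.02555   -0.02555
  E            1.518    0.06316
  solve Keq expr → x = -0.02555; check Q = 0.0416

x = -0.02555 M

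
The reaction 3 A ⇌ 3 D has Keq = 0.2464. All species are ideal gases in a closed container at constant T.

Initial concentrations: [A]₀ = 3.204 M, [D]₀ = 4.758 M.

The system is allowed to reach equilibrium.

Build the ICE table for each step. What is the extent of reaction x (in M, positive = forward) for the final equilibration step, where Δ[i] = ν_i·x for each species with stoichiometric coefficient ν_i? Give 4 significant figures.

Q₀ = 3.275 vs Keq = 0.2464 ⇒ Q>K, reverse
Step 1:
                    A           D
  I             3.204       4.758
  C              1.69       -1.69
  E             4.894       3.068
  solve Keq expr → x = -0.5633; check Q = 0.2464

x = -0.5633 M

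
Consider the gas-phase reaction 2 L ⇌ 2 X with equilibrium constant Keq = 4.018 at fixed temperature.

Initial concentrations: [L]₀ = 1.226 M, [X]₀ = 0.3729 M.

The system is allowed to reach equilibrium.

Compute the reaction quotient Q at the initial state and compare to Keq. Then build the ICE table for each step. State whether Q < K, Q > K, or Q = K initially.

Q₀ = 0.09251 vs Keq = 4.018 ⇒ Q<K, forward
Step 1:
                   L          X
  Initial      1.226     0.3729
  Change     -0.6938     0.6938
  Equil       0.5322      1.067
  solve Keq expr → x = 0.3469; check Q = 4.018

Q₀ = 0.09251; Q < K (proceeds forward)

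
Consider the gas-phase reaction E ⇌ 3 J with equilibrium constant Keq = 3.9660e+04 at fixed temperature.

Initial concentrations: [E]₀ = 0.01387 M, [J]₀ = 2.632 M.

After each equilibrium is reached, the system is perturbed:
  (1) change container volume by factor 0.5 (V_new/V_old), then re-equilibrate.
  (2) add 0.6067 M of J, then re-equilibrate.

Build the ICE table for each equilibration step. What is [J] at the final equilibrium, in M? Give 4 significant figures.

Q₀ = 1315 vs Keq = 3.9660e+04 ⇒ Q<K, forward
Step 1:
                    E           J
  init        0.01387       2.632
  Δ          -0.01339     0.04017
  eq       4.8110e-04       2.672
  solve Keq expr → x = 0.01339; check Q = 3.9660e+04
Then change container volume by factor 0.5 (V_new/V_old).
Step 2:
                    E           J
  init     9.6221e-04       5.344
  Δ          0.002868   -0.008604
  eq          0.00383       5.336
  solve Keq expr → x = -0.002868; check Q = 3.9660e+04
Then add 0.6067 M of J.
Step 3:
                    E           J
  init        0.00383       5.942
  Δ          0.001449   -0.004347
  eq         0.005279       5.938
  solve Keq expr → x = -0.001449; check Q = 3.9660e+04

[J]_eq = 5.938 M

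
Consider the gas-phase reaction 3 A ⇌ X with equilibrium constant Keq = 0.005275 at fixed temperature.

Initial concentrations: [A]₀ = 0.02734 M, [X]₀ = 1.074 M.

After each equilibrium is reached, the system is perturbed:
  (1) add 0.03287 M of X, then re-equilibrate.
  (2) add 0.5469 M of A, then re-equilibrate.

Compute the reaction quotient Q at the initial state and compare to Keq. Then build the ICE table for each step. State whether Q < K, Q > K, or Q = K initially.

Q₀ = 5.2554e+04; Q > K (proceeds reverse)

Q₀ = 5.2554e+04 vs Keq = 0.005275 ⇒ Q>K, reverse
Step 1:
                  A         X
  I         0.02734     1.074
  C           2.846   -0.9488
  E           2.874    0.1252
  solve Keq expr → x = -0.9488; check Q = 0.005275
Then add 0.03287 M of X.
Step 2:
                  A         X
  I           2.874    0.1581
  C         0.07035  -0.02345
  E           2.944    0.1346
  solve Keq expr → x = -0.02345; check Q = 0.005275
Then add 0.5469 M of A.
Step 3:
                  A         X
  I           3.491    0.1346
  C         -0.1738   0.05794
  E           3.317    0.1925
  solve Keq expr → x = 0.05794; check Q = 0.005275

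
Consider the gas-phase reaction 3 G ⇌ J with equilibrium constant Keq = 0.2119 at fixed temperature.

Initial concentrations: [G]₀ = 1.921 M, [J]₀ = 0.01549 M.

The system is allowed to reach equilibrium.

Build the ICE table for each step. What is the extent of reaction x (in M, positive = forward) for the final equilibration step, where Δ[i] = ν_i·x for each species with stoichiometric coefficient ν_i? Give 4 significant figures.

x = 0.2715 M

Q₀ = 0.002185 vs Keq = 0.2119 ⇒ Q<K, forward
Step 1:
                    G           J
  I             1.921     0.01549
  C           -0.8146      0.2715
  E             1.106       0.287
  solve Keq expr → x = 0.2715; check Q = 0.2119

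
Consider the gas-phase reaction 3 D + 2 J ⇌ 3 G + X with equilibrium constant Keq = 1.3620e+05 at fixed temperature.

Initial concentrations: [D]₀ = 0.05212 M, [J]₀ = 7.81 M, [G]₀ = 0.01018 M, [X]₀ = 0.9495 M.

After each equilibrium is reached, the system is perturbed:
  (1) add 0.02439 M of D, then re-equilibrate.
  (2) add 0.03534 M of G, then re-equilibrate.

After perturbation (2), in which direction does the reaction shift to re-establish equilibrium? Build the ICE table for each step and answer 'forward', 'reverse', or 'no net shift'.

Direction: reverse

Q₀ = 1.1599e-04 vs Keq = 1.3620e+05 ⇒ Q<K, forward
Step 1:
                   D          J          G          X
  I          0.05212       7.81    0.01018     0.9495
  C         -0.05182   -0.03454    0.05182    0.01727
  E       3.0357e-04      7.775      0.062     0.9668
  solve Keq expr → x = 0.01727; check Q = 1.3620e+05
Then add 0.02439 M of D.
Step 2:
                   D          J          G          X
  I          0.02469      7.775      0.062     0.9668
  C         -0.02427   -0.01618    0.02427    0.00809
  E       4.2418e-04      7.759    0.08627     0.9749
  solve Keq expr → x = 0.00809; check Q = 1.3620e+05
Then add 0.03534 M of G.
Step 3:
                   D          J          G          X
  I       4.2418e-04      7.759     0.1216     0.9749
  C       1.7290e-04 1.1527e-04 -1.7290e-04 -5.7634e-05
  E       5.9708e-04      7.759     0.1214     0.9748
  solve Keq expr → x = -5.7634e-05; check Q = 1.3620e+05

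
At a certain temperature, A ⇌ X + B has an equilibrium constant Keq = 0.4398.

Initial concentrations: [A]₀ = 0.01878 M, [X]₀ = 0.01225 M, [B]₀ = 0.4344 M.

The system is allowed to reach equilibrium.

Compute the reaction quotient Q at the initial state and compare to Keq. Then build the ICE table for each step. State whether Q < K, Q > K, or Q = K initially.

Q₀ = 0.2834 vs Keq = 0.4398 ⇒ Q<K, forward
Step 1:
                  A         X         B
  Initial   0.01878   0.01225    0.4344
  Change  -0.003302  0.003302  0.003302
  Equil     0.01548   0.01555    0.4377
  solve Keq expr → x = 0.003302; check Q = 0.4398

Q₀ = 0.2834; Q < K (proceeds forward)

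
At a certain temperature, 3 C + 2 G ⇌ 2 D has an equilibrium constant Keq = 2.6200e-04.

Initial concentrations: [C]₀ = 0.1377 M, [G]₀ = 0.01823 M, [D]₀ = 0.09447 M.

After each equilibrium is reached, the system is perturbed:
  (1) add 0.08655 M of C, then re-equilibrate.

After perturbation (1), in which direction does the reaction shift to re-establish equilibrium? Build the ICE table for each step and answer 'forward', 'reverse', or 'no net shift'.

Direction: forward

Q₀ = 1.0285e+04 vs Keq = 2.6200e-04 ⇒ Q>K, reverse
Step 1:
                    C           G           D
  init         0.1377     0.01823     0.09447
  Δ            0.1413      0.0942     -0.0942
  eq            0.279      0.1124  2.6820e-04
  solve Keq expr → x = -0.0471; check Q = 2.6200e-04
Then add 0.08655 M of C.
Step 2:
                    C           G           D
  init         0.3656      0.1124  2.6820e-04
  Δ       -1.9983e-04 -1.3322e-04  1.3322e-04
  eq           0.3654      0.1123  4.0142e-04
  solve Keq expr → x = 6.6610e-05; check Q = 2.6200e-04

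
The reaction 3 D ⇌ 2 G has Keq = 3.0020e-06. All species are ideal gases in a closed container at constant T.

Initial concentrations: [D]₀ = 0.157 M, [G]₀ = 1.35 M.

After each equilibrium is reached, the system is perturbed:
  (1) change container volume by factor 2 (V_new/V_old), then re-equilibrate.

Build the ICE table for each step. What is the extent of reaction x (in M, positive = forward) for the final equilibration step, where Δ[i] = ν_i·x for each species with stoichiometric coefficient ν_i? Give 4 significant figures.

x = -4.0493e-04 M

Q₀ = 470.9 vs Keq = 3.0020e-06 ⇒ Q>K, reverse
Step 1:
                  D         G
  Initial     0.157      1.35
  Change      2.017    -1.344
  Equil       2.174  0.005553
  solve Keq expr → x = -0.6722; check Q = 3.0020e-06
Then change container volume by factor 2 (V_new/V_old).
Step 2:
                  D         G
  Initial     1.087  0.002776
  Change   0.001215 -8.0987e-04
  Equil       1.088  0.001966
  solve Keq expr → x = -4.0493e-04; check Q = 3.0020e-06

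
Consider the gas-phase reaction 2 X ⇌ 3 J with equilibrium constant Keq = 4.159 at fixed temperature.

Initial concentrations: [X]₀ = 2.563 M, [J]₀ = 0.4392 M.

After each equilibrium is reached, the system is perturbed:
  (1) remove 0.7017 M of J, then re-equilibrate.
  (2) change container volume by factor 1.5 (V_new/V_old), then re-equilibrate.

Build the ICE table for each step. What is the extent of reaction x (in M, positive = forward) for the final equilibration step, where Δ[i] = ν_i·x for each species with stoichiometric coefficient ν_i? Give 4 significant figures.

x = 0.03249 M

Q₀ = 0.0129 vs Keq = 4.159 ⇒ Q<K, forward
Step 1:
                   X          J
  Initial      2.563     0.4392
  Change      -1.093       1.64
  Equil         1.47      2.079
  solve Keq expr → x = 0.5466; check Q = 4.159
Then remove 0.7017 M of J.
Step 2:
                   X          J
  Initial       1.47      1.377
  Change     -0.2834     0.4251
  Equil        1.186      1.802
  solve Keq expr → x = 0.1417; check Q = 4.159
Then change container volume by factor 1.5 (V_new/V_old).
Step 3:
                   X          J
  Initial      0.791      1.202
  Change    -0.06498    0.09748
  Equil        0.726      1.299
  solve Keq expr → x = 0.03249; check Q = 4.159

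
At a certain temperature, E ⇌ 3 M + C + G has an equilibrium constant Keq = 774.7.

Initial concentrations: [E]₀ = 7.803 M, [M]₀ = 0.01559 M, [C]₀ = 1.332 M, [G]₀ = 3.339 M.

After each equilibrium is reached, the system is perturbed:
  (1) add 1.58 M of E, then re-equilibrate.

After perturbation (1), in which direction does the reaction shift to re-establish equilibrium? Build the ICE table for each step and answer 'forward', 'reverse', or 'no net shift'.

Direction: forward

Q₀ = 2.1597e-06 vs Keq = 774.7 ⇒ Q<K, forward
Step 1:
                  E         M         C         G
  init        7.803   0.01559     1.332     3.339
  Δ           -2.07      6.21      2.07      2.07
  eq          5.733     6.226     3.402     5.409
  solve Keq expr → x = 2.07; check Q = 774.7
Then add 1.58 M of E.
Step 2:
                  E         M         C         G
  init        7.313     6.226     3.402     5.409
  Δ         -0.1208    0.3625    0.1208    0.1208
  eq          7.192     6.588     3.523      5.53
  solve Keq expr → x = 0.1208; check Q = 774.7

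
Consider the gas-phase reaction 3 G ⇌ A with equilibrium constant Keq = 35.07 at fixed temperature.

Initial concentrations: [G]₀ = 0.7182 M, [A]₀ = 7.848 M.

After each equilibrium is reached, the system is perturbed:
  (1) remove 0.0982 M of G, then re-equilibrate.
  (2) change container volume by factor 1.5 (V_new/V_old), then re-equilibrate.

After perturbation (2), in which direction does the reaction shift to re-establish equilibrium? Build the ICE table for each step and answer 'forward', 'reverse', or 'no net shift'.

Q₀ = 21.18 vs Keq = 35.07 ⇒ Q<K, forward
Step 1:
                   G          A
  I           0.7182      7.848
  C          -0.1101    0.03671
  E           0.6081      7.885
  solve Keq expr → x = 0.03671; check Q = 35.07
Then remove 0.0982 M of G.
Step 2:
                   G          A
  I           0.5099      7.885
  C          0.09736   -0.03245
  E           0.6072      7.852
  solve Keq expr → x = -0.03245; check Q = 35.07
Then change container volume by factor 1.5 (V_new/V_old).
Step 3:
                   G          A
  I           0.4048      5.235
  C           0.1242   -0.04141
  E           0.5291      5.193
  solve Keq expr → x = -0.04141; check Q = 35.07

Direction: reverse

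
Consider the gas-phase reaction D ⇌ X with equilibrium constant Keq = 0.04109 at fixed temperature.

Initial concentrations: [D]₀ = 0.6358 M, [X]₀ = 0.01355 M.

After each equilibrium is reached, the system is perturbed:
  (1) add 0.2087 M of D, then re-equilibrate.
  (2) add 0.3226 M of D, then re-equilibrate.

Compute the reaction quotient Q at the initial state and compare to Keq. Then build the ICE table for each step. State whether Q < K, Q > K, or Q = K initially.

Q₀ = 0.02131 vs Keq = 0.04109 ⇒ Q<K, forward
Step 1:
                    D           X
  init         0.6358     0.01355
  Δ          -0.01208     0.01208
  eq           0.6237     0.02563
  solve Keq expr → x = 0.01208; check Q = 0.04109
Then add 0.2087 M of D.
Step 2:
                    D           X
  init         0.8324     0.02563
  Δ         -0.008237    0.008237
  eq           0.8242     0.03387
  solve Keq expr → x = 0.008237; check Q = 0.04109
Then add 0.3226 M of D.
Step 3:
                    D           X
  init          1.147     0.03387
  Δ          -0.01273     0.01273
  eq            1.134      0.0466
  solve Keq expr → x = 0.01273; check Q = 0.04109

Q₀ = 0.02131; Q < K (proceeds forward)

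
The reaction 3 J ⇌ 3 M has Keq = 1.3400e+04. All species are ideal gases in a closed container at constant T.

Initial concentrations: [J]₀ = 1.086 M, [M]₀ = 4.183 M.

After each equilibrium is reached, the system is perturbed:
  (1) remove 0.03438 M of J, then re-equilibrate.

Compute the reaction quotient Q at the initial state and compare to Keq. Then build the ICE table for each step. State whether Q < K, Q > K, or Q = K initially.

Q₀ = 57.14; Q < K (proceeds forward)

Q₀ = 57.14 vs Keq = 1.3400e+04 ⇒ Q<K, forward
Step 1:
                  J         M
  init        1.086     4.183
  Δ         -0.8731    0.8731
  eq         0.2129     5.056
  solve Keq expr → x = 0.291; check Q = 1.3400e+04
Then remove 0.03438 M of J.
Step 2:
                  J         M
  init       0.1785     5.056
  Δ         0.03299  -0.03299
  eq         0.2115     5.023
  solve Keq expr → x = -0.011; check Q = 1.3400e+04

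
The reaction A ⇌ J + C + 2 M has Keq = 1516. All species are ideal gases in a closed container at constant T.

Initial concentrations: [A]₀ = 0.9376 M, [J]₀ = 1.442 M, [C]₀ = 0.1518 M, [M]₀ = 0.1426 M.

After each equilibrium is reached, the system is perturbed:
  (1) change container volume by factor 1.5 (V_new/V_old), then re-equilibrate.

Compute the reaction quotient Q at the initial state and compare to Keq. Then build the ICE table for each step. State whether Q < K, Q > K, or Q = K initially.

Q₀ = 0.004747 vs Keq = 1516 ⇒ Q<K, forward
Step 1:
                   A          J          C          M
  Initial     0.9376      1.442     0.1518     0.1426
  Change     -0.9308     0.9308     0.9308      1.862
  Equil     0.006806      2.373      1.083      2.004
  solve Keq expr → x = 0.9308; check Q = 1516
Then change container volume by factor 1.5 (V_new/V_old).
Step 2:
                   A          J          C          M
  Initial   0.004537      1.582     0.7217      1.336
  Change   -0.003172   0.003172   0.003172   0.006343
  Equil     0.001366      1.585     0.7249      1.342
  solve Keq expr → x = 0.003172; check Q = 1516

Q₀ = 0.004747; Q < K (proceeds forward)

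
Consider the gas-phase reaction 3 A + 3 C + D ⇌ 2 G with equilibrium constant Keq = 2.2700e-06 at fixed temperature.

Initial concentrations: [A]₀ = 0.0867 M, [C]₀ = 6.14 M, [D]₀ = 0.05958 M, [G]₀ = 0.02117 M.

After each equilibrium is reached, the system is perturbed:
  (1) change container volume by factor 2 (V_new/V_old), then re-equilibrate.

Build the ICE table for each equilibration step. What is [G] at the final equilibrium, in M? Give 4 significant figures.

Q₀ = 0.04986 vs Keq = 2.2700e-06 ⇒ Q>K, reverse
Step 1:
                   A          C          D          G
  init        0.0867       6.14    0.05958    0.02117
  Δ          0.03138    0.03138    0.01046   -0.02092
  eq          0.1181      6.171    0.07004 2.4805e-04
  solve Keq expr → x = -0.01046; check Q = 2.2700e-06
Then change container volume by factor 2 (V_new/V_old).
Step 2:
                   A          C          D          G
  init       0.05904      3.086    0.03502 1.2403e-04
  Δ       1.5300e-04 1.5300e-04 5.0999e-05 -1.0200e-04
  eq         0.05919      3.086    0.03507 2.2028e-05
  solve Keq expr → x = -5.0999e-05; check Q = 2.2700e-06

[G]_eq = 2.2028e-05 M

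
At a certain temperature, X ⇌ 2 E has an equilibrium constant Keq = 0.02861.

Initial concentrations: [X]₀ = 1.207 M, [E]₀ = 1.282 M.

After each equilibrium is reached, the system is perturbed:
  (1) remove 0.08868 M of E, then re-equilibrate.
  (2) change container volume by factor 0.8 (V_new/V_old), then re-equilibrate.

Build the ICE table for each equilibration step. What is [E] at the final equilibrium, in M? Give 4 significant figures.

[E]_eq = 0.2469 M

Q₀ = 1.362 vs Keq = 0.02861 ⇒ Q>K, reverse
Step 1:
                   X          E
  Initial      1.207      1.282
  Change      0.5296     -1.059
  Equil        1.737     0.2229
  solve Keq expr → x = -0.5296; check Q = 0.02861
Then remove 0.08868 M of E.
Step 2:
                   X          E
  Initial      1.737     0.1342
  Change    -0.04295    0.08591
  Equil        1.694     0.2201
  solve Keq expr → x = 0.04295; check Q = 0.02861
Then change container volume by factor 0.8 (V_new/V_old).
Step 3:
                   X          E
  Initial      2.117     0.2752
  Change     0.01411   -0.02823
  Equil        2.131     0.2469
  solve Keq expr → x = -0.01411; check Q = 0.02861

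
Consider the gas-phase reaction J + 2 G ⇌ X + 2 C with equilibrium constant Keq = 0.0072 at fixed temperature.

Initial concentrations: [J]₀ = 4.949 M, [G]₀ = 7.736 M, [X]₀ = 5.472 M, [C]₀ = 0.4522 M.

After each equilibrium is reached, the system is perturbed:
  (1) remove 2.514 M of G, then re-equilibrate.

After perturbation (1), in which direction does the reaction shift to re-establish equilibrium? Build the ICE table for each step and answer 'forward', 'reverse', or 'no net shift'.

Direction: reverse

Q₀ = 0.003778 vs Keq = 0.0072 ⇒ Q<K, forward
Step 1:
                    J           G           X           C
  init          4.949       7.736       5.472      0.4522
  Δ          -0.07552      -0.151     0.07552       0.151
  eq            4.873       7.585       5.548      0.6032
  solve Keq expr → x = 0.07552; check Q = 0.0072
Then remove 2.514 M of G.
Step 2:
                    J           G           X           C
  init          4.873       5.071       5.548      0.6032
  Δ           0.08925      0.1785    -0.08925     -0.1785
  eq            4.963       5.249       5.458      0.4247
  solve Keq expr → x = -0.08925; check Q = 0.0072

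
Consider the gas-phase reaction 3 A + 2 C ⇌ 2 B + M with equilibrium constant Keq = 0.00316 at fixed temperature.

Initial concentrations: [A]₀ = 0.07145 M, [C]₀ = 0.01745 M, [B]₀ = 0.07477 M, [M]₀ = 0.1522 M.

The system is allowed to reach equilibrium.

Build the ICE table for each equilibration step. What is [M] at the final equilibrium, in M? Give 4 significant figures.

[M]_eq = 0.1154 M

Q₀ = 7661 vs Keq = 0.00316 ⇒ Q>K, reverse
Step 1:
                   A          C          B          M
  Initial    0.07145    0.01745    0.07477     0.1522
  Change      0.1104     0.0736    -0.0736    -0.0368
  Equil       0.1819    0.09105   0.001168     0.1154
  solve Keq expr → x = -0.0368; check Q = 0.00316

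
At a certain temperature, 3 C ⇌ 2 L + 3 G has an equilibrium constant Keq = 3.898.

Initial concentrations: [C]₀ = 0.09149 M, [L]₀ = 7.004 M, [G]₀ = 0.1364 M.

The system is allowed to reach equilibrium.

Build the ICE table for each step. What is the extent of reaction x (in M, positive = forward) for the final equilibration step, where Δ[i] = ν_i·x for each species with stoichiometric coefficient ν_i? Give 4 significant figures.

x = -0.02256 M

Q₀ = 162.6 vs Keq = 3.898 ⇒ Q>K, reverse
Step 1:
                    C           L           G
  init        0.09149       7.004      0.1364
  Δ           0.06768    -0.04512    -0.06768
  eq           0.1592       6.959     0.06872
  solve Keq expr → x = -0.02256; check Q = 3.898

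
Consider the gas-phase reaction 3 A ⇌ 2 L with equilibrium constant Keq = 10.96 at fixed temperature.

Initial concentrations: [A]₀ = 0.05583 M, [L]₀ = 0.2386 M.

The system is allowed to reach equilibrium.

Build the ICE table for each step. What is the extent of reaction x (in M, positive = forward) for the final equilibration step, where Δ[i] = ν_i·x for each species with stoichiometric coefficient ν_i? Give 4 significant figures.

x = -0.02925 M

Q₀ = 327.1 vs Keq = 10.96 ⇒ Q>K, reverse
Step 1:
                   A          L
  init       0.05583     0.2386
  Δ          0.08774    -0.0585
  eq          0.1436     0.1801
  solve Keq expr → x = -0.02925; check Q = 10.96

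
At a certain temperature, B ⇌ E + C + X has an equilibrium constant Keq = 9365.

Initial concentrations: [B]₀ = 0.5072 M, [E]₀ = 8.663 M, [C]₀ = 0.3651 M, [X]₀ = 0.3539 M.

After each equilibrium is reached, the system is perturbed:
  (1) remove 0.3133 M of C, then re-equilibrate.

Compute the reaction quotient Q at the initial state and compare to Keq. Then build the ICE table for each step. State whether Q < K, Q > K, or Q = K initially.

Q₀ = 2.207 vs Keq = 9365 ⇒ Q<K, forward
Step 1:
                   B          E          C          X
  init        0.5072      8.663     0.3651     0.3539
  Δ          -0.5065     0.5065     0.5065     0.5065
  eq      7.3421e-04      9.169     0.8716     0.8604
  solve Keq expr → x = 0.5065; check Q = 9365
Then remove 0.3133 M of C.
Step 2:
                   B          E          C          X
  init    7.3421e-04      9.169     0.5583     0.8604
  Δ       -2.6354e-04 2.6354e-04 2.6354e-04 2.6354e-04
  eq      4.7066e-04       9.17     0.5585     0.8606
  solve Keq expr → x = 2.6354e-04; check Q = 9365

Q₀ = 2.207; Q < K (proceeds forward)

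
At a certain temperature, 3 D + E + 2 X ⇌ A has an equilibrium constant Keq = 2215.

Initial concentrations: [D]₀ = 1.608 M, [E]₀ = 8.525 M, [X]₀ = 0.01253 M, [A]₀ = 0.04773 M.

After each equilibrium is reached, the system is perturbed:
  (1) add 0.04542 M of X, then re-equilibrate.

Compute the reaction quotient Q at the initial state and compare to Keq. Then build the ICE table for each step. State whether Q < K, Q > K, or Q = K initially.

Q₀ = 8.577 vs Keq = 2215 ⇒ Q<K, forward
Step 1:
                   D          E          X          A
  init         1.608      8.525    0.01253    0.04773
  Δ         -0.01753  -0.005845   -0.01169   0.005845
  eq            1.59      8.519 8.4006e-04    0.05357
  solve Keq expr → x = 0.005845; check Q = 2215
Then add 0.04542 M of X.
Step 2:
                   D          E          X          A
  init          1.59      8.519    0.04626    0.05357
  Δ         -0.06778   -0.02259   -0.04519    0.02259
  eq           1.523      8.497   0.001071    0.07617
  solve Keq expr → x = 0.02259; check Q = 2215

Q₀ = 8.577; Q < K (proceeds forward)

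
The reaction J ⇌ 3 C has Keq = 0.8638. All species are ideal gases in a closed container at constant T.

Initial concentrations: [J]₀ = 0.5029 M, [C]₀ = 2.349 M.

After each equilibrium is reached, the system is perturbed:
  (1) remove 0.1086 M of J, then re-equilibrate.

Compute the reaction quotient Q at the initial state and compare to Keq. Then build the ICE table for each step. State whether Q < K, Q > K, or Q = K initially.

Q₀ = 25.77 vs Keq = 0.8638 ⇒ Q>K, reverse
Step 1:
                    J           C
  init         0.5029       2.349
  Δ            0.4686      -1.406
  eq           0.9715      0.9432
  solve Keq expr → x = -0.4686; check Q = 0.8638
Then remove 0.1086 M of J.
Step 2:
                    J           C
  init         0.8629      0.9432
  Δ           0.01091    -0.03274
  eq           0.8738      0.9105
  solve Keq expr → x = -0.01091; check Q = 0.8638

Q₀ = 25.77; Q > K (proceeds reverse)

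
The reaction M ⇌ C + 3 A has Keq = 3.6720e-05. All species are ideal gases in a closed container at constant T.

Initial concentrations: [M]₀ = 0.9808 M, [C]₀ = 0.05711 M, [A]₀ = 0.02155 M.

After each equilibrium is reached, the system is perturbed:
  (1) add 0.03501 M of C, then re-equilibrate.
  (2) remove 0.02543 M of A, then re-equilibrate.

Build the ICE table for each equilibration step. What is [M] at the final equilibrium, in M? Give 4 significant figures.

[M]_eq = 0.9571 M

Q₀ = 5.8274e-07 vs Keq = 3.6720e-05 ⇒ Q<K, forward
Step 1:
                   M          C          A
  init        0.9808    0.05711    0.02155
  Δ         -0.01866    0.01866    0.05599
  eq          0.9621    0.07577    0.07754
  solve Keq expr → x = 0.01866; check Q = 3.6720e-05
Then add 0.03501 M of C.
Step 2:
                   M          C          A
  init        0.9621     0.1108    0.07754
  Δ         0.002852  -0.002852  -0.008557
  eq           0.965     0.1079    0.06899
  solve Keq expr → x = -0.002852; check Q = 3.6720e-05
Then remove 0.02543 M of A.
Step 3:
                   M          C          A
  init         0.965     0.1079    0.04356
  Δ        -0.007881   0.007881    0.02364
  eq          0.9571     0.1158     0.0672
  solve Keq expr → x = 0.007881; check Q = 3.6720e-05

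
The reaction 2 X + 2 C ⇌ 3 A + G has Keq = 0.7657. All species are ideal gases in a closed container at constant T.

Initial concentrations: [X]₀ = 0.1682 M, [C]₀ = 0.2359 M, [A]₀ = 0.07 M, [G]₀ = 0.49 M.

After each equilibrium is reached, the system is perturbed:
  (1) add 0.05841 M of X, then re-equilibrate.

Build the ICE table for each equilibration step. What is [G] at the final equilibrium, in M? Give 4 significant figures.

[G]_eq = 0.5092 M

Q₀ = 0.1068 vs Keq = 0.7657 ⇒ Q<K, forward
Step 1:
                  X         C         A         G
  init       0.1682    0.2359      0.07      0.49
  Δ         -0.0267   -0.0267   0.04005   0.01335
  eq         0.1415    0.2092    0.1101    0.5034
  solve Keq expr → x = 0.01335; check Q = 0.7657
Then add 0.05841 M of X.
Step 2:
                  X         C         A         G
  init       0.1999    0.2092    0.1101    0.5034
  Δ         -0.0117   -0.0117   0.01755   0.00585
  eq         0.1882    0.1975    0.1276    0.5092
  solve Keq expr → x = 0.00585; check Q = 0.7657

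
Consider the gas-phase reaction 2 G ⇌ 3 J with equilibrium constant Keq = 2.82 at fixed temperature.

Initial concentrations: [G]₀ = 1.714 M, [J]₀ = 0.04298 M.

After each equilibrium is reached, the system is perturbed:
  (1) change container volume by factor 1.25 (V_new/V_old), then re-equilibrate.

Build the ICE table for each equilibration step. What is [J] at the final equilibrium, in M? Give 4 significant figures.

Q₀ = 2.7026e-05 vs Keq = 2.82 ⇒ Q<K, forward
Step 1:
                   G          J
  init         1.714    0.04298
  Δ          -0.8354      1.253
  eq          0.8786      1.296
  solve Keq expr → x = 0.4177; check Q = 2.82
Then change container volume by factor 1.25 (V_new/V_old).
Step 2:
                   G          J
  init        0.7029      1.037
  Δ         -0.03118    0.04678
  eq          0.6717      1.084
  solve Keq expr → x = 0.01559; check Q = 2.82

[J]_eq = 1.084 M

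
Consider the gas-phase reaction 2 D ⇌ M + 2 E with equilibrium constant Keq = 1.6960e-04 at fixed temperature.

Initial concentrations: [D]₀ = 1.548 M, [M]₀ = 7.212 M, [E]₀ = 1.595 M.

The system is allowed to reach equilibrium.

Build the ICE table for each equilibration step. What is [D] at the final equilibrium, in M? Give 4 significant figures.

Q₀ = 7.657 vs Keq = 1.6960e-04 ⇒ Q>K, reverse
Step 1:
                  D         M         E
  init        1.548     7.212     1.595
  Δ           1.579   -0.7895    -1.579
  eq          3.127     6.423   0.01607
  solve Keq expr → x = -0.7895; check Q = 1.6960e-04

[D]_eq = 3.127 M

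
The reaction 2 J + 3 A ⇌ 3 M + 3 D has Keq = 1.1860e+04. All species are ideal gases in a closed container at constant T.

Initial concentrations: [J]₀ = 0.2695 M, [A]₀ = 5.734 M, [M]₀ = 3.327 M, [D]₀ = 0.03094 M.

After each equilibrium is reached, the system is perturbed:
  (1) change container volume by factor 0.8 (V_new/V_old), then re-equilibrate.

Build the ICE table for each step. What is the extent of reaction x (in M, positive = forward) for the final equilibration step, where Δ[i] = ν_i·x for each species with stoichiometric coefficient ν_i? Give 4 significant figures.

Q₀ = 7.9658e-05 vs Keq = 1.1860e+04 ⇒ Q<K, forward
Step 1:
                   J          A          M          D
  init        0.2695      5.734      3.327    0.03094
  Δ           -0.268     -0.402      0.402      0.402
  eq         0.00153      5.332      3.729     0.4329
  solve Keq expr → x = 0.134; check Q = 1.1860e+04
Then change container volume by factor 0.8 (V_new/V_old).
Step 2:
                   J          A          M          D
  init      0.001912      6.665      4.661     0.5411
  Δ       2.2330e-04 3.3495e-04 -3.3495e-04 -3.3495e-04
  eq        0.002135      6.665      4.661     0.5408
  solve Keq expr → x = -1.1165e-04; check Q = 1.1860e+04

x = -1.1165e-04 M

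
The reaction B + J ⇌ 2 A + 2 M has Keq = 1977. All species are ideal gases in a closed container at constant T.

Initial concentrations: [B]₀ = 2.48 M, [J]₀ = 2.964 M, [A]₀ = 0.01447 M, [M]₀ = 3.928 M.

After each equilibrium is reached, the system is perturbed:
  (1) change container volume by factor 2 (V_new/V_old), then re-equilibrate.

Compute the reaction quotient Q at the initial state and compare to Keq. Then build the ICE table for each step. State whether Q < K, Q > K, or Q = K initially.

Q₀ = 4.3949e-04 vs Keq = 1977 ⇒ Q<K, forward
Step 1:
                    B           J           A           M
  Initial        2.48       2.964     0.01447       3.928
  Change       -1.978      -1.978       3.955       3.955
  Equil        0.5023      0.9863        3.97       7.883
  solve Keq expr → x = 1.978; check Q = 1977
Then change container volume by factor 2 (V_new/V_old).
Step 2:
                    B           J           A           M
  Initial      0.2512      0.4932       1.985       3.942
  Change      -0.1283     -0.1283      0.2567      0.2567
  Equil        0.1228      0.3648       2.242       4.198
  solve Keq expr → x = 0.1283; check Q = 1977

Q₀ = 4.3949e-04; Q < K (proceeds forward)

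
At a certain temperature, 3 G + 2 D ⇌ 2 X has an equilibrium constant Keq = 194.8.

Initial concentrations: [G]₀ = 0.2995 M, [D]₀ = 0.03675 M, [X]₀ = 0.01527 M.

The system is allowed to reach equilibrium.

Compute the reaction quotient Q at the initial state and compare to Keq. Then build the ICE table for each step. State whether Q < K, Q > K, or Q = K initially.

Q₀ = 6.426 vs Keq = 194.8 ⇒ Q<K, forward
Step 1:
                  G         D         X
  init       0.2995   0.03675   0.01527
  Δ        -0.02881  -0.01921   0.01921
  eq         0.2707   0.01754   0.03448
  solve Keq expr → x = 0.009604; check Q = 194.8

Q₀ = 6.426; Q < K (proceeds forward)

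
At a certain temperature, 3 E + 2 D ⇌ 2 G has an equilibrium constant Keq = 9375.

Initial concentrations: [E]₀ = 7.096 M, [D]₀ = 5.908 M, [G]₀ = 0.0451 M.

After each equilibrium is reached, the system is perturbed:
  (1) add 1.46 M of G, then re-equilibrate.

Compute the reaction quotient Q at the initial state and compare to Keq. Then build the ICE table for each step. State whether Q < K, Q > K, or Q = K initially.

Q₀ = 1.6309e-07 vs Keq = 9375 ⇒ Q<K, forward
Step 1:
                   E          D          G
  I            7.096      5.908     0.0451
  C           -6.982     -4.654      4.654
  E           0.1144      1.254      4.699
  solve Keq expr → x = 2.327; check Q = 9375
Then add 1.46 M of G.
Step 2:
                   E          D          G
  I           0.1144      1.254      6.159
  C          0.02138    0.01425   -0.01425
  E           0.1358      1.268      6.145
  solve Keq expr → x = -0.007127; check Q = 9375

Q₀ = 1.6309e-07; Q < K (proceeds forward)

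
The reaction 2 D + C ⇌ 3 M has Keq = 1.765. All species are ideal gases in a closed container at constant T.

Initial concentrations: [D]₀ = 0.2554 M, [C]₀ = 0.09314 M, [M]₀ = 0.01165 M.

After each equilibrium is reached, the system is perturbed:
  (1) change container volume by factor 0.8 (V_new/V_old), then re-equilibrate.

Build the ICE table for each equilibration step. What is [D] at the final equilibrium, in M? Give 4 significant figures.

[D]_eq = 0.2139 M

Q₀ = 2.6026e-04 vs Keq = 1.765 ⇒ Q<K, forward
Step 1:
                    D           C           M
  Initial      0.2554     0.09314     0.01165
  Change     -0.08431    -0.04215      0.1265
  Equil        0.1711     0.05099      0.1381
  solve Keq expr → x = 0.04215; check Q = 1.765
Then change container volume by factor 0.8 (V_new/V_old).
Step 2:
                    D           C           M
  Initial      0.2139     0.06373      0.1726
  Change            0           0           0
  Equil        0.2139     0.06373      0.1726
  solve Keq expr → x = 0; check Q = 1.765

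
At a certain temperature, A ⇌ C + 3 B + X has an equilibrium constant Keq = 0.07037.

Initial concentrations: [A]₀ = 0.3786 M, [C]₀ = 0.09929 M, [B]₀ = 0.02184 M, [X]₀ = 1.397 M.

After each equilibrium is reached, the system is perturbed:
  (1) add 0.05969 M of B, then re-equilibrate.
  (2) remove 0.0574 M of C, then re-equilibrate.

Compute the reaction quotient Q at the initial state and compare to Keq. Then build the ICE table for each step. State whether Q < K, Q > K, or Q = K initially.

Q₀ = 3.8166e-06 vs Keq = 0.07037 ⇒ Q<K, forward
Step 1:
                   A          C          B          X
  I           0.3786    0.09929    0.02184      1.397
  C          -0.1195     0.1195     0.3584     0.1195
  E           0.2591     0.2188     0.3802      1.516
  solve Keq expr → x = 0.1195; check Q = 0.07037
Then add 0.05969 M of B.
Step 2:
                   A          C          B          X
  I           0.2591     0.2188     0.4399      1.516
  C          0.01426   -0.01426   -0.04279   -0.01426
  E           0.2734     0.2045     0.3971      1.502
  solve Keq expr → x = -0.01426; check Q = 0.07037
Then remove 0.0574 M of C.
Step 3:
                   A          C          B          X
  I           0.2734     0.1471     0.3971      1.502
  C         -0.01004    0.01004    0.03013    0.01004
  E           0.2634     0.1571     0.4273      1.512
  solve Keq expr → x = 0.01004; check Q = 0.07037

Q₀ = 3.8166e-06; Q < K (proceeds forward)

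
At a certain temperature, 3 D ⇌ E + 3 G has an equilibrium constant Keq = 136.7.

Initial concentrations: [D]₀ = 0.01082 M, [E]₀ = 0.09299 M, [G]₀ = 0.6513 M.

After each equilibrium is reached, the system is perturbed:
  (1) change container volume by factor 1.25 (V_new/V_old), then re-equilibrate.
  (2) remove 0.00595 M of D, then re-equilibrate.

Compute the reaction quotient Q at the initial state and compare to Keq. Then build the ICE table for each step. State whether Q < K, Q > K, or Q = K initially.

Q₀ = 2.0281e+04; Q > K (proceeds reverse)

Q₀ = 2.0281e+04 vs Keq = 136.7 ⇒ Q>K, reverse
Step 1:
                   D          E          G
  init       0.01082    0.09299     0.6513
  Δ          0.04021    -0.0134   -0.04021
  eq         0.05103    0.07959     0.6111
  solve Keq expr → x = -0.0134; check Q = 136.7
Then change container volume by factor 1.25 (V_new/V_old).
Step 2:
                   D          E          G
  init       0.04082    0.06367     0.4889
  Δ        -0.002559 8.5284e-04   0.002559
  eq         0.03826    0.06452     0.4914
  solve Keq expr → x = 8.5284e-04; check Q = 136.7
Then remove 0.00595 M of D.
Step 3:
                   D          E          G
  init       0.03231    0.06452     0.4914
  Δ         0.005203  -0.001734  -0.005203
  eq         0.03752    0.06279     0.4862
  solve Keq expr → x = -0.001734; check Q = 136.7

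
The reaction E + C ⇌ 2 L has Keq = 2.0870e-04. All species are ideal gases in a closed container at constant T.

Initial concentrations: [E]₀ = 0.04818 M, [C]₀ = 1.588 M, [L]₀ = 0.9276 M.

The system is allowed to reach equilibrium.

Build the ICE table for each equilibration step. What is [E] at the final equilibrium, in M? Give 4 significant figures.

[E]_eq = 0.5046 M

Q₀ = 11.25 vs Keq = 2.0870e-04 ⇒ Q>K, reverse
Step 1:
                   E          C          L
  init       0.04818      1.588     0.9276
  Δ           0.4565     0.4565    -0.9129
  eq          0.5046      2.044    0.01467
  solve Keq expr → x = -0.4565; check Q = 2.0870e-04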